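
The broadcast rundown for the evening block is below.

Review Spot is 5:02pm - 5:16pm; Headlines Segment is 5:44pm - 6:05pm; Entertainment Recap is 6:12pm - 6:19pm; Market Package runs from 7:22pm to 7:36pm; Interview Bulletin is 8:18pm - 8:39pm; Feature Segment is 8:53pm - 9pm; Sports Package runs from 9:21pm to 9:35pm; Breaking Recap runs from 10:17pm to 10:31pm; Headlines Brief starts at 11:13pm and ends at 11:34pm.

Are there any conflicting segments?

No

Sorted by start: Review Spot, Headlines Segment, Entertainment Recap, Market Package, Interview Bulletin, Feature Segment, Sports Package, Breaking Recap, Headlines Brief.
Headlines Segment starts after Review Spot ends, so nothing later overlaps Review Spot either.
Entertainment Recap starts after Headlines Segment ends, so nothing later overlaps Headlines Segment either.
Market Package starts after Entertainment Recap ends, so nothing later overlaps Entertainment Recap either.
Interview Bulletin starts after Market Package ends, so nothing later overlaps Market Package either.
Feature Segment starts after Interview Bulletin ends, so nothing later overlaps Interview Bulletin either.
Sports Package starts after Feature Segment ends, so nothing later overlaps Feature Segment either.
Breaking Recap starts after Sports Package ends, so nothing later overlaps Sports Package either.
Headlines Brief starts after Breaking Recap ends.
Every pair is clear; the schedule has no overlaps.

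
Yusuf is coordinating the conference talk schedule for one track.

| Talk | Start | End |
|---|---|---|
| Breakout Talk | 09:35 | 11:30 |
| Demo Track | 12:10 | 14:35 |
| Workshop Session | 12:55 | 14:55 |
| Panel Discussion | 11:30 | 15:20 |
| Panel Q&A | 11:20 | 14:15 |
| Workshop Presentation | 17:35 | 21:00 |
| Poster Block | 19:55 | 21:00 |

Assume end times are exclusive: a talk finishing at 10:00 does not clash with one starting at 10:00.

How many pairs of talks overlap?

8

Check each pair: they overlap iff neither finishes before the other starts.
Sorted by start: Breakout Talk, Panel Q&A, Panel Discussion, Demo Track, Workshop Session, Workshop Presentation, Poster Block.
Panel Q&A starts before Breakout Talk ends → Breakout Talk and Panel Q&A overlap.
Panel Discussion starts exactly when Breakout Talk ends (back-to-back, no overlap); Breakout Talk is clear from here.
Panel Discussion starts before Panel Q&A ends → Panel Q&A and Panel Discussion overlap.
Demo Track starts before Panel Q&A ends → Panel Q&A and Demo Track overlap.
Workshop Session starts before Panel Q&A ends → Panel Q&A and Workshop Session overlap.
Workshop Presentation starts after Panel Q&A ends; Panel Q&A is clear from here.
Demo Track starts before Panel Discussion ends → Panel Discussion and Demo Track overlap.
Workshop Session starts before Panel Discussion ends → Panel Discussion and Workshop Session overlap.
Workshop Presentation starts after Panel Discussion ends; Panel Discussion is clear from here.
Workshop Session starts before Demo Track ends → Demo Track and Workshop Session overlap.
Workshop Presentation starts after Demo Track ends; Demo Track is clear from here.
Workshop Presentation starts after Workshop Session ends; Workshop Session is clear from here.
Poster Block starts before Workshop Presentation ends → Workshop Presentation and Poster Block overlap.
Overlapping pairs: Breakout Talk & Panel Q&A, Demo Track & Panel Discussion, Demo Track & Panel Q&A, Demo Track & Workshop Session, Panel Discussion & Panel Q&A, Panel Discussion & Workshop Session, Panel Q&A & Workshop Session, Poster Block & Workshop Presentation — 8 in total.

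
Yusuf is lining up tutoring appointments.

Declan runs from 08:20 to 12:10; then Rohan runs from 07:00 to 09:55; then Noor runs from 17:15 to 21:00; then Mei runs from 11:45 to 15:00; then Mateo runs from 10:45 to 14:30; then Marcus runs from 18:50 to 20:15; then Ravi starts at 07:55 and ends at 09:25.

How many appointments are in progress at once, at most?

Walk through starts and ends in time order (an end at T is processed before a start at T):
07:00 start Rohan → 1
07:55 start Ravi → 2
08:20 start Declan → 3
09:25 end Ravi → 2
09:55 end Rohan → 1
10:45 start Mateo → 2
11:45 start Mei → 3
12:10 end Declan → 2
14:30 end Mateo → 1
15:00 end Mei → 0
17:15 start Noor → 1
18:50 start Marcus → 2
20:15 end Marcus → 1
21:00 end Noor → 0
Peak is 3, at 08:20 (Declan, Ravi, Rohan).

3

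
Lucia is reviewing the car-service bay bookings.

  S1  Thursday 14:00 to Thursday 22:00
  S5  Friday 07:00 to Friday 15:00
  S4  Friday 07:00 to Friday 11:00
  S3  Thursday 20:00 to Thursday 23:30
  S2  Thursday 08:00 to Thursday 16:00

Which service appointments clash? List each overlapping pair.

S1 & S2, S1 & S3, S4 & S5

Sorted by start: S2, S1, S3, S4, S5.
S1 starts before S2 ends → S2 and S1 overlap.
S3 starts after S2 ends; S2 is clear from here.
S3 starts before S1 ends → S1 and S3 overlap.
S4 starts after S1 ends; S1 is clear from here.
S4 starts after S3 ends; S3 is clear from here.
S5 starts before S4 ends → S4 and S5 overlap.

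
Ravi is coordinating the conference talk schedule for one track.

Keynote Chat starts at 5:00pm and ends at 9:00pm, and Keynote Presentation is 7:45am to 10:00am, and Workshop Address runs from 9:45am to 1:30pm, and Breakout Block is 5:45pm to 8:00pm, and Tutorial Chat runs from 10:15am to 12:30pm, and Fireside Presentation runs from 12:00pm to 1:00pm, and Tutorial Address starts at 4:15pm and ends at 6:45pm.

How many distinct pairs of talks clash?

7

Sorted by start: Keynote Presentation, Workshop Address, Tutorial Chat, Fireside Presentation, Tutorial Address, Keynote Chat, Breakout Block.
Workshop Address starts before Keynote Presentation ends → Keynote Presentation and Workshop Address overlap.
Tutorial Chat starts after Keynote Presentation ends, so nothing later overlaps Keynote Presentation either.
Tutorial Chat starts before Workshop Address ends → Workshop Address and Tutorial Chat overlap.
Fireside Presentation starts before Workshop Address ends → Workshop Address and Fireside Presentation overlap.
Tutorial Address starts after Workshop Address ends, so nothing later overlaps Workshop Address either.
Fireside Presentation starts before Tutorial Chat ends → Tutorial Chat and Fireside Presentation overlap.
Tutorial Address starts after Tutorial Chat ends, so nothing later overlaps Tutorial Chat either.
Tutorial Address starts after Fireside Presentation ends, so nothing later overlaps Fireside Presentation either.
Keynote Chat starts before Tutorial Address ends → Tutorial Address and Keynote Chat overlap.
Breakout Block starts before Tutorial Address ends → Tutorial Address and Breakout Block overlap.
Breakout Block starts before Keynote Chat ends → Keynote Chat and Breakout Block overlap.
Overlapping pairs: Breakout Block & Keynote Chat, Breakout Block & Tutorial Address, Fireside Presentation & Tutorial Chat, Fireside Presentation & Workshop Address, Keynote Chat & Tutorial Address, Keynote Presentation & Workshop Address, Tutorial Chat & Workshop Address — 7 in total.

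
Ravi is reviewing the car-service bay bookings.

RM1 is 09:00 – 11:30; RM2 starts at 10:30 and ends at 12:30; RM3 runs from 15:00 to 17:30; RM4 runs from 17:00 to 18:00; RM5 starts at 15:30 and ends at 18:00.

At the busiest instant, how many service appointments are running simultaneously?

Walk through starts and ends in time order (an end at T is processed before a start at T):
09:00 start RM1 → 1
10:30 start RM2 → 2
11:30 end RM1 → 1
12:30 end RM2 → 0
15:00 start RM3 → 1
15:30 start RM5 → 2
17:00 start RM4 → 3
17:30 end RM3 → 2
18:00 end RM4 → 1
18:00 end RM5 → 0
Peak is 3, at 17:00 (RM3, RM4, RM5).

3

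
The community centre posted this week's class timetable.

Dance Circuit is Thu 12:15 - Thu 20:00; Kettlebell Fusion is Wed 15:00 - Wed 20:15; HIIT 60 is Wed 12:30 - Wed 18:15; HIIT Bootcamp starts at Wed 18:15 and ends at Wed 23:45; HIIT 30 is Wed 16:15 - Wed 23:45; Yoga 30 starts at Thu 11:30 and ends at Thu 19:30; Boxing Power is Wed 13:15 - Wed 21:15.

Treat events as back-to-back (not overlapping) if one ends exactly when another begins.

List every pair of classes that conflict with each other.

Sorted by start: HIIT 60, Boxing Power, Kettlebell Fusion, HIIT 30, HIIT Bootcamp, Yoga 30, Dance Circuit.
Boxing Power starts before HIIT 60 ends → HIIT 60 and Boxing Power overlap.
Kettlebell Fusion starts before HIIT 60 ends → HIIT 60 and Kettlebell Fusion overlap.
HIIT 30 starts before HIIT 60 ends → HIIT 60 and HIIT 30 overlap.
HIIT Bootcamp starts exactly when HIIT 60 ends (back-to-back, no overlap), so HIIT 60 has no further overlaps.
Kettlebell Fusion starts before Boxing Power ends → Boxing Power and Kettlebell Fusion overlap.
HIIT 30 starts before Boxing Power ends → Boxing Power and HIIT 30 overlap.
HIIT Bootcamp starts before Boxing Power ends → Boxing Power and HIIT Bootcamp overlap.
Yoga 30 starts after Boxing Power ends, so Boxing Power has no further overlaps.
HIIT 30 starts before Kettlebell Fusion ends → Kettlebell Fusion and HIIT 30 overlap.
HIIT Bootcamp starts before Kettlebell Fusion ends → Kettlebell Fusion and HIIT Bootcamp overlap.
Yoga 30 starts after Kettlebell Fusion ends, so Kettlebell Fusion has no further overlaps.
HIIT Bootcamp starts before HIIT 30 ends → HIIT 30 and HIIT Bootcamp overlap.
Yoga 30 starts after HIIT 30 ends, so HIIT 30 has no further overlaps.
Yoga 30 starts after HIIT Bootcamp ends, so HIIT Bootcamp has no further overlaps.
Dance Circuit starts before Yoga 30 ends → Yoga 30 and Dance Circuit overlap.

Boxing Power & HIIT 30, Boxing Power & HIIT 60, Boxing Power & HIIT Bootcamp, Boxing Power & Kettlebell Fusion, Dance Circuit & Yoga 30, HIIT 30 & HIIT 60, HIIT 30 & HIIT Bootcamp, HIIT 30 & Kettlebell Fusion, HIIT 60 & Kettlebell Fusion, HIIT Bootcamp & Kettlebell Fusion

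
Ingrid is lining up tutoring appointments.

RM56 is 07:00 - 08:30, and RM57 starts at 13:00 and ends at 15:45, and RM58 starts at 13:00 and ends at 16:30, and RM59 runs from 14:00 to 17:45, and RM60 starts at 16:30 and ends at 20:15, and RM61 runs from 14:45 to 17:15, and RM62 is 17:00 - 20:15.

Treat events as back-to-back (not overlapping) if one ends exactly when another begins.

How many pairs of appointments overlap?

Sorted by start: RM56, RM57, RM58, RM59, RM61, RM60, RM62.
RM57 starts after RM56 ends — done with RM56.
RM58 starts before RM57 ends → RM57 and RM58 overlap.
RM59 starts before RM57 ends → RM57 and RM59 overlap.
RM61 starts before RM57 ends → RM57 and RM61 overlap.
RM60 starts after RM57 ends — done with RM57.
RM59 starts before RM58 ends → RM58 and RM59 overlap.
RM61 starts before RM58 ends → RM58 and RM61 overlap.
RM60 starts exactly when RM58 ends (back-to-back, no overlap) — done with RM58.
RM61 starts before RM59 ends → RM59 and RM61 overlap.
RM60 starts before RM59 ends → RM59 and RM60 overlap.
RM62 starts before RM59 ends → RM59 and RM62 overlap.
RM60 starts before RM61 ends → RM61 and RM60 overlap.
RM62 starts before RM61 ends → RM61 and RM62 overlap.
RM62 starts before RM60 ends → RM60 and RM62 overlap.
Overlapping pairs: RM57 & RM58, RM57 & RM59, RM57 & RM61, RM58 & RM59, RM58 & RM61, RM59 & RM60, RM59 & RM61, RM59 & RM62, RM60 & RM61, RM60 & RM62, RM61 & RM62 — 11 in total.

11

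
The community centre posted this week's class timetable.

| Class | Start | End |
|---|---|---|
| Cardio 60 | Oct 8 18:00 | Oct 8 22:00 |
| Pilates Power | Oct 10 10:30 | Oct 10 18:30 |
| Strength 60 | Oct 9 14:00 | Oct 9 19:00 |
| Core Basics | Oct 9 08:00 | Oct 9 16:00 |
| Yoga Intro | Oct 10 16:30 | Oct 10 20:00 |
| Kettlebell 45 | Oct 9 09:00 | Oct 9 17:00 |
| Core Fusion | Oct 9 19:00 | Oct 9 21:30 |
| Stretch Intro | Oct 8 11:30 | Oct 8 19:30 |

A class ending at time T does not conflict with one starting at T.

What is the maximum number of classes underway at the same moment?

Sweep the timeline, counting +1 at each start and −1 at each end (ends before starts at a tie):
Oct 8 11:30 start Stretch Intro → 1
Oct 8 18:00 start Cardio 60 → 2
Oct 8 19:30 end Stretch Intro → 1
Oct 8 22:00 end Cardio 60 → 0
Oct 9 08:00 start Core Basics → 1
Oct 9 09:00 start Kettlebell 45 → 2
Oct 9 14:00 start Strength 60 → 3
Oct 9 16:00 end Core Basics → 2
Oct 9 17:00 end Kettlebell 45 → 1
Oct 9 19:00 end Strength 60 → 0
Oct 9 19:00 start Core Fusion → 1
Oct 9 21:30 end Core Fusion → 0
Oct 10 10:30 start Pilates Power → 1
Oct 10 16:30 start Yoga Intro → 2
Oct 10 18:30 end Pilates Power → 1
Oct 10 20:00 end Yoga Intro → 0
Peak is 3, at Oct 9 14:00 (Core Basics, Kettlebell 45, Strength 60).

3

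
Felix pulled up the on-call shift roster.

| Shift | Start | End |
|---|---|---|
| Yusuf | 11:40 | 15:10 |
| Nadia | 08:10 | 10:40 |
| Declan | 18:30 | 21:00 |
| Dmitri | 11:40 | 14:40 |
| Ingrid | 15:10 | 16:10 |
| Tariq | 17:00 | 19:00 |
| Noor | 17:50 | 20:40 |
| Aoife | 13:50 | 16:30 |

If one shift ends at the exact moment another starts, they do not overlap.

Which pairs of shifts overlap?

Sorted by start: Nadia, Yusuf, Dmitri, Aoife, Ingrid, Tariq, Noor, Declan.
Yusuf starts after Nadia ends; Nadia is clear from here.
Dmitri starts before Yusuf ends → Yusuf and Dmitri overlap.
Aoife starts before Yusuf ends → Yusuf and Aoife overlap.
Ingrid starts exactly when Yusuf ends (back-to-back, no overlap); Yusuf is clear from here.
Aoife starts before Dmitri ends → Dmitri and Aoife overlap.
Ingrid starts after Dmitri ends; Dmitri is clear from here.
Ingrid starts before Aoife ends → Aoife and Ingrid overlap.
Tariq starts after Aoife ends; Aoife is clear from here.
Tariq starts after Ingrid ends; Ingrid is clear from here.
Noor starts before Tariq ends → Tariq and Noor overlap.
Declan starts before Tariq ends → Tariq and Declan overlap.
Declan starts before Noor ends → Noor and Declan overlap.

Aoife & Dmitri, Aoife & Ingrid, Aoife & Yusuf, Declan & Noor, Declan & Tariq, Dmitri & Yusuf, Noor & Tariq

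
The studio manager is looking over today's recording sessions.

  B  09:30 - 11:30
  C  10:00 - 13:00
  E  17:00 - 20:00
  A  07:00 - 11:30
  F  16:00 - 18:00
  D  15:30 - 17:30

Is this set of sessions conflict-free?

Sorted by start: A, B, C, D, F, E.
B starts before A ends → A and B overlap.
That's a conflict, so the schedule is not conflict-free.

No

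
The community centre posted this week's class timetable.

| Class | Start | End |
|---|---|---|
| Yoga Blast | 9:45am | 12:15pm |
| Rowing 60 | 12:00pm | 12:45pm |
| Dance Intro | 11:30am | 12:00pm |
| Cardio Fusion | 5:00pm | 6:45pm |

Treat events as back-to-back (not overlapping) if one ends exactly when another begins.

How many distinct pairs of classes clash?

Sorted by start: Yoga Blast, Dance Intro, Rowing 60, Cardio Fusion.
Dance Intro starts before Yoga Blast ends → Yoga Blast and Dance Intro overlap.
Rowing 60 starts before Yoga Blast ends → Yoga Blast and Rowing 60 overlap.
Cardio Fusion starts after Yoga Blast ends.
Rowing 60 starts exactly when Dance Intro ends (back-to-back, no overlap) — done with Dance Intro.
Cardio Fusion starts after Rowing 60 ends.
Overlapping pairs: Dance Intro & Yoga Blast, Rowing 60 & Yoga Blast — 2 in total.

2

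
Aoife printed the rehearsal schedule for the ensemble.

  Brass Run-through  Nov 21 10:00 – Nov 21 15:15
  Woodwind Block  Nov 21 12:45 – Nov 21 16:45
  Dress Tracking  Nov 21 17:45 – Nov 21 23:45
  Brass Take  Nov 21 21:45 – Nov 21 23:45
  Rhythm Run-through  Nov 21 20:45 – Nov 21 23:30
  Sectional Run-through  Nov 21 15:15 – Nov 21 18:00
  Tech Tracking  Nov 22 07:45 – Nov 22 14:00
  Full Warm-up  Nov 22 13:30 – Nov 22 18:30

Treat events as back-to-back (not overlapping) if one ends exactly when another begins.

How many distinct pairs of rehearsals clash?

Sorted by start: Brass Run-through, Woodwind Block, Sectional Run-through, Dress Tracking, Rhythm Run-through, Brass Take, Tech Tracking, Full Warm-up.
Woodwind Block starts before Brass Run-through ends → Brass Run-through and Woodwind Block overlap.
Sectional Run-through starts exactly when Brass Run-through ends (back-to-back, no overlap); Brass Run-through is clear from here.
Sectional Run-through starts before Woodwind Block ends → Woodwind Block and Sectional Run-through overlap.
Dress Tracking starts after Woodwind Block ends; Woodwind Block is clear from here.
Dress Tracking starts before Sectional Run-through ends → Sectional Run-through and Dress Tracking overlap.
Rhythm Run-through starts after Sectional Run-through ends; Sectional Run-through is clear from here.
Rhythm Run-through starts before Dress Tracking ends → Dress Tracking and Rhythm Run-through overlap.
Brass Take starts before Dress Tracking ends → Dress Tracking and Brass Take overlap.
Tech Tracking starts after Dress Tracking ends; Dress Tracking is clear from here.
Brass Take starts before Rhythm Run-through ends → Rhythm Run-through and Brass Take overlap.
Tech Tracking starts after Rhythm Run-through ends; Rhythm Run-through is clear from here.
Tech Tracking starts after Brass Take ends; Brass Take is clear from here.
Full Warm-up starts before Tech Tracking ends → Tech Tracking and Full Warm-up overlap.
Overlapping pairs: Brass Run-through & Woodwind Block, Brass Take & Dress Tracking, Brass Take & Rhythm Run-through, Dress Tracking & Rhythm Run-through, Dress Tracking & Sectional Run-through, Full Warm-up & Tech Tracking, Sectional Run-through & Woodwind Block — 7 in total.

7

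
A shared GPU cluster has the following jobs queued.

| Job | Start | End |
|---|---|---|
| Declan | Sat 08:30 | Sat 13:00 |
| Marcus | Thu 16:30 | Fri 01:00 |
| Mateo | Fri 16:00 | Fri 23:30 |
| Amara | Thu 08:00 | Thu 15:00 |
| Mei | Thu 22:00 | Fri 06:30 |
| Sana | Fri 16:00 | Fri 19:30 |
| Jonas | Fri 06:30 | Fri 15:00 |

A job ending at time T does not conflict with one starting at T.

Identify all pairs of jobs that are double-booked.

Marcus & Mei, Mateo & Sana

Sorted by start: Amara, Marcus, Mei, Jonas, Sana, Mateo, Declan.
Marcus starts after Amara ends; Amara is clear from here.
Mei starts before Marcus ends → Marcus and Mei overlap.
Jonas starts after Marcus ends; Marcus is clear from here.
Jonas starts exactly when Mei ends (back-to-back, no overlap); Mei is clear from here.
Sana starts after Jonas ends; Jonas is clear from here.
Mateo starts before Sana ends → Sana and Mateo overlap.
Declan starts after Sana ends.
Declan starts after Mateo ends.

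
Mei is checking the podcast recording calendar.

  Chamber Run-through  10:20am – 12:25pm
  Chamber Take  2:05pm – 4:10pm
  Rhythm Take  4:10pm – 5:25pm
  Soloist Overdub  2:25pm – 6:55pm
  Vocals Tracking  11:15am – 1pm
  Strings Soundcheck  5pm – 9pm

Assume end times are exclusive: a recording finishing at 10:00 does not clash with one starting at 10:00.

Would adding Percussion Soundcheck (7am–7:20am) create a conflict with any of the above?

Chamber Run-through: starts 10:20am at or after Percussion Soundcheck ends 7:20am → clear.
Vocals Tracking: starts 11:15am at or after Percussion Soundcheck ends 7:20am → clear.
Chamber Take: starts 2:05pm at or after Percussion Soundcheck ends 7:20am → clear.
Soloist Overdub: starts 2:25pm at or after Percussion Soundcheck ends 7:20am → clear.
Rhythm Take: starts 4:10pm at or after Percussion Soundcheck ends 7:20am → clear.
Strings Soundcheck: starts 5pm at or after Percussion Soundcheck ends 7:20am → clear.

No — it doesn't clash with anything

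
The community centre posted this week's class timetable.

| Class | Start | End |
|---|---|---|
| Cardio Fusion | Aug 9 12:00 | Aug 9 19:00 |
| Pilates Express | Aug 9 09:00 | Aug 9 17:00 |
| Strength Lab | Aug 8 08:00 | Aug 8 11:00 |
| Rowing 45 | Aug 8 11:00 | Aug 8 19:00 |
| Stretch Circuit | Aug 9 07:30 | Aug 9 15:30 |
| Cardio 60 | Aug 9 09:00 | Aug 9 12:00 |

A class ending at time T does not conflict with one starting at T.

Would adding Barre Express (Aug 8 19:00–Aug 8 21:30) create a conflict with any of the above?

Strength Lab: ends Aug 8 11:00 at or before Barre Express starts Aug 8 19:00 → clear.
Rowing 45: ends Aug 8 19:00 at or before Barre Express starts Aug 8 19:00 → clear.
Stretch Circuit: starts Aug 9 07:30 at or after Barre Express ends Aug 8 21:30 → clear.
Cardio 60: starts Aug 9 09:00 at or after Barre Express ends Aug 8 21:30 → clear.
Pilates Express: starts Aug 9 09:00 at or after Barre Express ends Aug 8 21:30 → clear.
Cardio Fusion: starts Aug 9 12:00 at or after Barre Express ends Aug 8 21:30 → clear.

No — it doesn't clash with anything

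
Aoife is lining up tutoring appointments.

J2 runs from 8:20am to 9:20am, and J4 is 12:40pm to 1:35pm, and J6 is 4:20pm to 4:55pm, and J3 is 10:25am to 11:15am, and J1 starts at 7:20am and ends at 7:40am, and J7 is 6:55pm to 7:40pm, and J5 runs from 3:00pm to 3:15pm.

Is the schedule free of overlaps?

Yes

Sorted by start: J1, J2, J3, J4, J5, J6, J7.
J2 starts after J1 ends, so nothing later overlaps J1 either.
J3 starts after J2 ends, so nothing later overlaps J2 either.
J4 starts after J3 ends, so nothing later overlaps J3 either.
J5 starts after J4 ends, so nothing later overlaps J4 either.
J6 starts after J5 ends, so nothing later overlaps J5 either.
J7 starts after J6 ends.
Every pair is clear; the schedule has no overlaps.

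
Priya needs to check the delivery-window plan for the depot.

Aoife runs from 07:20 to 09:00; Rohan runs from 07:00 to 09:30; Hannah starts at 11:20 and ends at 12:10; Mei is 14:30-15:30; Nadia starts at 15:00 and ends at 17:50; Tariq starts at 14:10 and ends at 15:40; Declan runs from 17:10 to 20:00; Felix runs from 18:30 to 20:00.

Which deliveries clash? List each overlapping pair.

Aoife & Rohan, Declan & Felix, Declan & Nadia, Mei & Nadia, Mei & Tariq, Nadia & Tariq

Two intervals overlap when each starts before the other ends.
Sorted by start: Rohan, Aoife, Hannah, Tariq, Mei, Nadia, Declan, Felix.
Aoife starts before Rohan ends → Rohan and Aoife overlap.
Hannah starts after Rohan ends, so Rohan has no further overlaps.
Hannah starts after Aoife ends, so Aoife has no further overlaps.
Tariq starts after Hannah ends, so Hannah has no further overlaps.
Mei starts before Tariq ends → Tariq and Mei overlap.
Nadia starts before Tariq ends → Tariq and Nadia overlap.
Declan starts after Tariq ends, so Tariq has no further overlaps.
Nadia starts before Mei ends → Mei and Nadia overlap.
Declan starts after Mei ends, so Mei has no further overlaps.
Declan starts before Nadia ends → Nadia and Declan overlap.
Felix starts after Nadia ends.
Felix starts before Declan ends → Declan and Felix overlap.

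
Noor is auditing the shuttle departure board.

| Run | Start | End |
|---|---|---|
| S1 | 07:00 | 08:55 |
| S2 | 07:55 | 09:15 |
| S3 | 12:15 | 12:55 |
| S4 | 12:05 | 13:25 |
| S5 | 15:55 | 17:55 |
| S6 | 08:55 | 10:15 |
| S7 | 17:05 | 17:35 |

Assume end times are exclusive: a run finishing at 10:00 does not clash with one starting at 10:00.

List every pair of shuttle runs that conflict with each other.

Sorted by start: S1, S2, S6, S4, S3, S5, S7.
S2 starts before S1 ends → S1 and S2 overlap.
S6 starts exactly when S1 ends (back-to-back, no overlap); S1 is clear from here.
S6 starts before S2 ends → S2 and S6 overlap.
S4 starts after S2 ends; S2 is clear from here.
S4 starts after S6 ends; S6 is clear from here.
S3 starts before S4 ends → S4 and S3 overlap.
S5 starts after S4 ends; S4 is clear from here.
S5 starts after S3 ends; S3 is clear from here.
S7 starts before S5 ends → S5 and S7 overlap.

S1 & S2, S2 & S6, S3 & S4, S5 & S7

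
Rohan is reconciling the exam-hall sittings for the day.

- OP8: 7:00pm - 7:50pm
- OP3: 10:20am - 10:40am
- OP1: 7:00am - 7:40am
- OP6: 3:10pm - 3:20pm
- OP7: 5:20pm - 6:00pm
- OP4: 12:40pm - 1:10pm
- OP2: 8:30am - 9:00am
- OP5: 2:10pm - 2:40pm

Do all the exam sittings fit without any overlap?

Sorted by start: OP1, OP2, OP3, OP4, OP5, OP6, OP7, OP8.
OP2 starts after OP1 ends, so OP1 has no further overlaps.
OP3 starts after OP2 ends, so OP2 has no further overlaps.
OP4 starts after OP3 ends, so OP3 has no further overlaps.
OP5 starts after OP4 ends, so OP4 has no further overlaps.
OP6 starts after OP5 ends, so OP5 has no further overlaps.
OP7 starts after OP6 ends, so OP6 has no further overlaps.
OP8 starts after OP7 ends.
Every pair is clear; the schedule has no overlaps.

Yes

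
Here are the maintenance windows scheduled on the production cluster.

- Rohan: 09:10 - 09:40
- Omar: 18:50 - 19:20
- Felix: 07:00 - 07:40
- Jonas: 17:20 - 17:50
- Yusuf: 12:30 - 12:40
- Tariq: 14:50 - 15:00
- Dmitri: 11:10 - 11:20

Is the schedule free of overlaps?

Yes

Sorted by start: Felix, Rohan, Dmitri, Yusuf, Tariq, Jonas, Omar.
Rohan starts after Felix ends — done with Felix.
Dmitri starts after Rohan ends — done with Rohan.
Yusuf starts after Dmitri ends — done with Dmitri.
Tariq starts after Yusuf ends — done with Yusuf.
Jonas starts after Tariq ends — done with Tariq.
Omar starts after Jonas ends.
Every pair is clear; the schedule has no overlaps.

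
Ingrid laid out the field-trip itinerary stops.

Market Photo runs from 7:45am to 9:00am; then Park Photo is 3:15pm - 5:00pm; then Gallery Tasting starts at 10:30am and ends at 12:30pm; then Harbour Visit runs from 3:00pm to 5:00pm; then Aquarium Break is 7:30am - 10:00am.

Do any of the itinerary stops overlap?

Check each pair: they overlap iff neither finishes before the other starts.
Sorted by start: Aquarium Break, Market Photo, Gallery Tasting, Harbour Visit, Park Photo.
Market Photo starts before Aquarium Break ends → Aquarium Break and Market Photo overlap.
That's a conflict, so the schedule is not conflict-free.

Yes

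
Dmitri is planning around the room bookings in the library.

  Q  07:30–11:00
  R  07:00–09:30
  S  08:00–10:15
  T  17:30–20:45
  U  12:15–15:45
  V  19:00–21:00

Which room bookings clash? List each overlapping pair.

Two intervals overlap when each starts before the other ends.
Sorted by start: R, Q, S, U, T, V.
Q starts before R ends → R and Q overlap.
S starts before R ends → R and S overlap.
U starts after R ends; R is clear from here.
S starts before Q ends → Q and S overlap.
U starts after Q ends; Q is clear from here.
U starts after S ends; S is clear from here.
T starts after U ends; U is clear from here.
V starts before T ends → T and V overlap.

Q & R, Q & S, R & S, T & V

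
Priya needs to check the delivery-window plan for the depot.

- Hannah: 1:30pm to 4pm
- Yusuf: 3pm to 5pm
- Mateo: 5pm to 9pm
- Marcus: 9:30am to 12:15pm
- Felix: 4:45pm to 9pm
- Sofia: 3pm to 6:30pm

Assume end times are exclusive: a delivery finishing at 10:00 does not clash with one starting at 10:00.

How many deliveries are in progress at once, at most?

3

Walk through starts and ends in time order (an end at T is processed before a start at T):
9:30am start Marcus → 1
12:15pm end Marcus → 0
1:30pm start Hannah → 1
3pm start Sofia → 2
3pm start Yusuf → 3
4pm end Hannah → 2
4:45pm start Felix → 3
5pm end Yusuf → 2
5pm start Mateo → 3
6:30pm end Sofia → 2
9pm end Felix → 1
9pm end Mateo → 0
Peak is 3, at 3pm (Hannah, Sofia, Yusuf).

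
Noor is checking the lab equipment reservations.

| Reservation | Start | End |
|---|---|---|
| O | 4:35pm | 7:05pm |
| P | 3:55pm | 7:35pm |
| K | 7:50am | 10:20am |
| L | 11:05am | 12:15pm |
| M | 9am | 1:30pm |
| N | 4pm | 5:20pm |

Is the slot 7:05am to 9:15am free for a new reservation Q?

No — it overlaps K, M

K: starts 7:50am before Q ends 9:15am, and ends 10:20am after Q starts 7:05am → overlap.
M: starts 9am before Q ends 9:15am, and ends 1:30pm after Q starts 7:05am → overlap.
L: starts 11:05am at or after Q ends 9:15am → clear.
P: starts 3:55pm at or after Q ends 9:15am → clear.
N: starts 4pm at or after Q ends 9:15am → clear.
O: starts 4:35pm at or after Q ends 9:15am → clear.
Q overlaps K, M.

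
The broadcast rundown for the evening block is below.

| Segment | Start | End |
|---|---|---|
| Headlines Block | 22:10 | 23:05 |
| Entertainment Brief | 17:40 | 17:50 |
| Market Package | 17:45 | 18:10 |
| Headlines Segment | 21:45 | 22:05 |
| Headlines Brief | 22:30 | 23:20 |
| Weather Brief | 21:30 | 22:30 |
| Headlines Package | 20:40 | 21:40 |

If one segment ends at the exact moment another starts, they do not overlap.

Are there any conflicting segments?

Yes

Two intervals overlap when each starts before the other ends.
Sorted by start: Entertainment Brief, Market Package, Headlines Package, Weather Brief, Headlines Segment, Headlines Block, Headlines Brief.
Market Package starts before Entertainment Brief ends → Entertainment Brief and Market Package overlap.
That's a conflict, so the schedule is not conflict-free.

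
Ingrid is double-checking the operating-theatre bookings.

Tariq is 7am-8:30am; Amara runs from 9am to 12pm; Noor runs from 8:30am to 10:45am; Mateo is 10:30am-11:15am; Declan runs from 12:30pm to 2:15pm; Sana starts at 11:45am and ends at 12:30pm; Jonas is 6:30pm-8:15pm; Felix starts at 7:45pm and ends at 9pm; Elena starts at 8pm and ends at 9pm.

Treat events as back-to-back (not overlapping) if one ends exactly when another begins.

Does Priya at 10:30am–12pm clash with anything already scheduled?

Yes — it overlaps Amara, Mateo, Noor, Sana

Tariq: ends 8:30am at or before Priya starts 10:30am → clear.
Noor: starts 8:30am before Priya ends 12pm, and ends 10:45am after Priya starts 10:30am → overlap.
Amara: starts 9am before Priya ends 12pm, and ends 12pm after Priya starts 10:30am → overlap.
Mateo: starts 10:30am before Priya ends 12pm, and ends 11:15am after Priya starts 10:30am → overlap.
Sana: starts 11:45am before Priya ends 12pm, and ends 12:30pm after Priya starts 10:30am → overlap.
Declan: starts 12:30pm at or after Priya ends 12pm → clear.
Jonas: starts 6:30pm at or after Priya ends 12pm → clear.
Felix: starts 7:45pm at or after Priya ends 12pm → clear.
Elena: starts 8pm at or after Priya ends 12pm → clear.
Priya overlaps Amara, Noor, Mateo, Sana.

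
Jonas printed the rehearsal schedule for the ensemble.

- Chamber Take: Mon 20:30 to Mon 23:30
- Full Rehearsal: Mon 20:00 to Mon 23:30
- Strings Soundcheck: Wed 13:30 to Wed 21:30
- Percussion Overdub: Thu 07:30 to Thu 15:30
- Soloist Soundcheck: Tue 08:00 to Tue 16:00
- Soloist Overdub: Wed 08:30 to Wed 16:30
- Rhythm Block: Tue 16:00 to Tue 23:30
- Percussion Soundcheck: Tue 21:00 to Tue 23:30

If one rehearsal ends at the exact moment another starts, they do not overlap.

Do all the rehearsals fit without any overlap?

No

Check each pair: they overlap iff neither finishes before the other starts.
Sorted by start: Full Rehearsal, Chamber Take, Soloist Soundcheck, Rhythm Block, Percussion Soundcheck, Soloist Overdub, Strings Soundcheck, Percussion Overdub.
Chamber Take starts before Full Rehearsal ends → Full Rehearsal and Chamber Take overlap.
That's a conflict, so the schedule is not conflict-free.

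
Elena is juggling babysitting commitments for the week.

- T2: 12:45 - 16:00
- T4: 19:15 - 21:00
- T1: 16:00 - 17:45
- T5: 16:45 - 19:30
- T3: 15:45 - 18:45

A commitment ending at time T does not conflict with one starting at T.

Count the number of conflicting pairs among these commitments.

5

Sorted by start: T2, T3, T1, T5, T4.
T3 starts before T2 ends → T2 and T3 overlap.
T1 starts exactly when T2 ends (back-to-back, no overlap); T2 is clear from here.
T1 starts before T3 ends → T3 and T1 overlap.
T5 starts before T3 ends → T3 and T5 overlap.
T4 starts after T3 ends.
T5 starts before T1 ends → T1 and T5 overlap.
T4 starts after T1 ends.
T4 starts before T5 ends → T5 and T4 overlap.
Overlapping pairs: T1 & T3, T1 & T5, T2 & T3, T3 & T5, T4 & T5 — 5 in total.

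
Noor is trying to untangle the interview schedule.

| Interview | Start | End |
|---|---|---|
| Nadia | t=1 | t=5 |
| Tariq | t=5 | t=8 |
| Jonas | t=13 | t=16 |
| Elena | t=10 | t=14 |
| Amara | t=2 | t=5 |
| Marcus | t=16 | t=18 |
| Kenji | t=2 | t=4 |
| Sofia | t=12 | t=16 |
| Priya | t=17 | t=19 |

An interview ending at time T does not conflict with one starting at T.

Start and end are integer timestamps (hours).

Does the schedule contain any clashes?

Yes

Sorted by start: Nadia, Amara, Kenji, Tariq, Elena, Sofia, Jonas, Marcus, Priya.
Amara starts before Nadia ends → Nadia and Amara overlap.
That's a conflict, so the schedule is not conflict-free.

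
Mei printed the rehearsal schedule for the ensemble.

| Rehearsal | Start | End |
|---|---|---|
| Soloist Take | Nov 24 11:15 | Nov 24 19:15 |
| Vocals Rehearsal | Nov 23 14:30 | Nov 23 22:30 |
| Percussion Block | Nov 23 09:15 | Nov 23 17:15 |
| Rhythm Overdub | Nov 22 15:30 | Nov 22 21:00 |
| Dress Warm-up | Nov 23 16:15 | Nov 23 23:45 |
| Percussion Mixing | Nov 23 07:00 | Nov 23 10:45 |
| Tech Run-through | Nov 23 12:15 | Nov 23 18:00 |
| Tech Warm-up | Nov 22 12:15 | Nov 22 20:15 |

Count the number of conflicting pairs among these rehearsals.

8

Sorted by start: Tech Warm-up, Rhythm Overdub, Percussion Mixing, Percussion Block, Tech Run-through, Vocals Rehearsal, Dress Warm-up, Soloist Take.
Rhythm Overdub starts before Tech Warm-up ends → Tech Warm-up and Rhythm Overdub overlap.
Percussion Mixing starts after Tech Warm-up ends; Tech Warm-up is clear from here.
Percussion Mixing starts after Rhythm Overdub ends; Rhythm Overdub is clear from here.
Percussion Block starts before Percussion Mixing ends → Percussion Mixing and Percussion Block overlap.
Tech Run-through starts after Percussion Mixing ends; Percussion Mixing is clear from here.
Tech Run-through starts before Percussion Block ends → Percussion Block and Tech Run-through overlap.
Vocals Rehearsal starts before Percussion Block ends → Percussion Block and Vocals Rehearsal overlap.
Dress Warm-up starts before Percussion Block ends → Percussion Block and Dress Warm-up overlap.
Soloist Take starts after Percussion Block ends.
Vocals Rehearsal starts before Tech Run-through ends → Tech Run-through and Vocals Rehearsal overlap.
Dress Warm-up starts before Tech Run-through ends → Tech Run-through and Dress Warm-up overlap.
Soloist Take starts after Tech Run-through ends.
Dress Warm-up starts before Vocals Rehearsal ends → Vocals Rehearsal and Dress Warm-up overlap.
Soloist Take starts after Vocals Rehearsal ends.
Soloist Take starts after Dress Warm-up ends.
Overlapping pairs: Dress Warm-up & Percussion Block, Dress Warm-up & Tech Run-through, Dress Warm-up & Vocals Rehearsal, Percussion Block & Percussion Mixing, Percussion Block & Tech Run-through, Percussion Block & Vocals Rehearsal, Rhythm Overdub & Tech Warm-up, Tech Run-through & Vocals Rehearsal — 8 in total.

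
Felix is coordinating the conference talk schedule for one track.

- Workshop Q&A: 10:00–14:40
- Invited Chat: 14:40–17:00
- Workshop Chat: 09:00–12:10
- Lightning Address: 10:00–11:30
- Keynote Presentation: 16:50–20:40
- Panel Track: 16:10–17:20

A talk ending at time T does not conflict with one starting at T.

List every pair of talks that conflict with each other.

Sorted by start: Workshop Chat, Workshop Q&A, Lightning Address, Invited Chat, Panel Track, Keynote Presentation.
Workshop Q&A starts before Workshop Chat ends → Workshop Chat and Workshop Q&A overlap.
Lightning Address starts before Workshop Chat ends → Workshop Chat and Lightning Address overlap.
Invited Chat starts after Workshop Chat ends; Workshop Chat is clear from here.
Lightning Address starts before Workshop Q&A ends → Workshop Q&A and Lightning Address overlap.
Invited Chat starts exactly when Workshop Q&A ends (back-to-back, no overlap); Workshop Q&A is clear from here.
Invited Chat starts after Lightning Address ends; Lightning Address is clear from here.
Panel Track starts before Invited Chat ends → Invited Chat and Panel Track overlap.
Keynote Presentation starts before Invited Chat ends → Invited Chat and Keynote Presentation overlap.
Keynote Presentation starts before Panel Track ends → Panel Track and Keynote Presentation overlap.

Invited Chat & Keynote Presentation, Invited Chat & Panel Track, Keynote Presentation & Panel Track, Lightning Address & Workshop Chat, Lightning Address & Workshop Q&A, Workshop Chat & Workshop Q&A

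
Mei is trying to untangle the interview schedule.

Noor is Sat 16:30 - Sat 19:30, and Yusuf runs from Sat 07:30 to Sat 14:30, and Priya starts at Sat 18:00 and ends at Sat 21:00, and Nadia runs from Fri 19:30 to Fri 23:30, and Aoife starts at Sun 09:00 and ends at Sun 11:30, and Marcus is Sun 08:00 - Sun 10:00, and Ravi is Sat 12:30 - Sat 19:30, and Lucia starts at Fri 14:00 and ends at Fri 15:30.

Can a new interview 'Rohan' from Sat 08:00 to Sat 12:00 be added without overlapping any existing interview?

No — it overlaps Yusuf

Lucia: ends Fri 15:30 at or before Rohan starts Sat 08:00 → clear.
Nadia: ends Fri 23:30 at or before Rohan starts Sat 08:00 → clear.
Yusuf: starts Sat 07:30 before Rohan ends Sat 12:00, and ends Sat 14:30 after Rohan starts Sat 08:00 → overlap.
Ravi: starts Sat 12:30 at or after Rohan ends Sat 12:00 → clear.
Noor: starts Sat 16:30 at or after Rohan ends Sat 12:00 → clear.
Priya: starts Sat 18:00 at or after Rohan ends Sat 12:00 → clear.
Marcus: starts Sun 08:00 at or after Rohan ends Sat 12:00 → clear.
Aoife: starts Sun 09:00 at or after Rohan ends Sat 12:00 → clear.
Rohan overlaps Yusuf.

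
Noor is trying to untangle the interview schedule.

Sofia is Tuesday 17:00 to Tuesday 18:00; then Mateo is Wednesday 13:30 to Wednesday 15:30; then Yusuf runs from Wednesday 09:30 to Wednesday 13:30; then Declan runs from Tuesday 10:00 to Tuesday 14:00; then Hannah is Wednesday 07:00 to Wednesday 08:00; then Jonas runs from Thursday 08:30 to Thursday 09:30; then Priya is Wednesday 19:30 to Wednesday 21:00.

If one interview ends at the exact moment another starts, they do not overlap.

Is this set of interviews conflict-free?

Check each pair: they overlap iff neither finishes before the other starts.
Sorted by start: Declan, Sofia, Hannah, Yusuf, Mateo, Priya, Jonas.
Sofia starts after Declan ends, so nothing later overlaps Declan either.
Hannah starts after Sofia ends, so nothing later overlaps Sofia either.
Yusuf starts after Hannah ends, so nothing later overlaps Hannah either.
Mateo starts exactly when Yusuf ends (back-to-back, no overlap), so nothing later overlaps Yusuf either.
Priya starts after Mateo ends, so nothing later overlaps Mateo either.
Jonas starts after Priya ends.
Every pair is clear; the schedule has no overlaps.

Yes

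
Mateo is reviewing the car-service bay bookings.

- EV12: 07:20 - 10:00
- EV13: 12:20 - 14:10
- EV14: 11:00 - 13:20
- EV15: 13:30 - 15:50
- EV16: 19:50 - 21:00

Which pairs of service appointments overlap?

EV13 & EV14, EV13 & EV15

Two intervals overlap when each starts before the other ends.
Sorted by start: EV12, EV14, EV13, EV15, EV16.
EV14 starts after EV12 ends; EV12 is clear from here.
EV13 starts before EV14 ends → EV14 and EV13 overlap.
EV15 starts after EV14 ends; EV14 is clear from here.
EV15 starts before EV13 ends → EV13 and EV15 overlap.
EV16 starts after EV13 ends.
EV16 starts after EV15 ends.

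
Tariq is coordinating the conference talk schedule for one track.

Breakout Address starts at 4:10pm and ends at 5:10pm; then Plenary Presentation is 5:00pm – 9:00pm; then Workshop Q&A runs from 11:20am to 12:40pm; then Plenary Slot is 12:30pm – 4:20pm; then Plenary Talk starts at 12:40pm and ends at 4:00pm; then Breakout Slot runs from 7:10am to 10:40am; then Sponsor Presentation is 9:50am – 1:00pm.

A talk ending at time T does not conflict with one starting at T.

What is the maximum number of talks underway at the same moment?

3

Walk through starts and ends in time order (an end at T is processed before a start at T):
7:10am start Breakout Slot → 1
9:50am start Sponsor Presentation → 2
10:40am end Breakout Slot → 1
11:20am start Workshop Q&A → 2
12:30pm start Plenary Slot → 3
12:40pm end Workshop Q&A → 2
12:40pm start Plenary Talk → 3
1:00pm end Sponsor Presentation → 2
4:00pm end Plenary Talk → 1
4:10pm start Breakout Address → 2
4:20pm end Plenary Slot → 1
5:00pm start Plenary Presentation → 2
5:10pm end Breakout Address → 1
9:00pm end Plenary Presentation → 0
Peak is 3, at 12:30pm (Plenary Slot, Sponsor Presentation, Workshop Q&A).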